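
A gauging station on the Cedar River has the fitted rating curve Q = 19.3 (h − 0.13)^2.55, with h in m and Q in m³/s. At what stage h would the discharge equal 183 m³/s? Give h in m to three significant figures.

h − h₀ = (Q/C)^(1/b) = (183/19.3)^(1/2.55) = 2.416 m
h = 0.13 + 2.416 = 2.546 m

2.55 m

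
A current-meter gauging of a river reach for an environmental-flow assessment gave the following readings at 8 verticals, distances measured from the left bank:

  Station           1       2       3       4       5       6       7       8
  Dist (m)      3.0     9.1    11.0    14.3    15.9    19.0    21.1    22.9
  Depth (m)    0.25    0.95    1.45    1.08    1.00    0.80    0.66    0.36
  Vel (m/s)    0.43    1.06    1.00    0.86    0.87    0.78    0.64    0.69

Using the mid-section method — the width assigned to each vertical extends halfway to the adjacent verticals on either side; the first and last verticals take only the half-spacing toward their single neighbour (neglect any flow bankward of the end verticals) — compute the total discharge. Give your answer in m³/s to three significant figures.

15.1 m³/s

w_1 = (9.1 − 3.0)/2 = 3.05 m; q_1 = 0.43 × 0.25 × 3.05 = 0.3279 m³/s
w_2 = (11.0 − 3.0)/2 = 4 m; q_2 = 1.06 × 0.95 × 4 = 4.028 m³/s
w_3 = (14.3 − 9.1)/2 = 2.6 m; q_3 = 1.00 × 1.45 × 2.6 = 3.770 m³/s
w_4 = (15.9 − 11.0)/2 = 2.45 m; q_4 = 0.86 × 1.08 × 2.45 = 2.276 m³/s
w_5 = (19.0 − 14.3)/2 = 2.35 m; q_5 = 0.87 × 1.00 × 2.35 = 2.045 m³/s
w_6 = (21.1 − 15.9)/2 = 2.6 m; q_6 = 0.78 × 0.80 × 2.6 = 1.622 m³/s
w_7 = (22.9 − 19.0)/2 = 1.95 m; q_7 = 0.64 × 0.66 × 1.95 = 0.8237 m³/s
w_8 = (22.9 − 21.1)/2 = 0.9 m; q_8 = 0.69 × 0.36 × 0.9 = 0.2236 m³/s
Q = Σ qᵢ = 15.12 m³/s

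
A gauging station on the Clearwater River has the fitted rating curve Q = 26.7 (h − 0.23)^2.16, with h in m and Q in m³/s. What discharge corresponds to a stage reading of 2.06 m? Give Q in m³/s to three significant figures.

98.5 m³/s

Q = 26.7 × (2.06 − 0.23)^2.16 = 26.7 × 1.83^2.16 = 98.49 m³/s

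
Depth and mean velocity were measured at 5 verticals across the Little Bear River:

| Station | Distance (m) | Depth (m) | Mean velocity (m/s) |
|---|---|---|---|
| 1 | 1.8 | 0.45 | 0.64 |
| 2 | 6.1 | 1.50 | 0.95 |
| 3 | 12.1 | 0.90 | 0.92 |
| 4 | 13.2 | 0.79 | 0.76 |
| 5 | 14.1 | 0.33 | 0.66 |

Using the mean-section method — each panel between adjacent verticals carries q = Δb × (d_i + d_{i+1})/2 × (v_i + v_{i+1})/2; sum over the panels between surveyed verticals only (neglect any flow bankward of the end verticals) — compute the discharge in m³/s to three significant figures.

Panel 1-2: Δb = 4.3 m, d̄ = (0.45+1.50)/2 = 0.975, v̄ = (0.64+0.95)/2 = 0.795 → q = 4.3×0.975×0.795 = 3.333 m³/s
Panel 2-3: Δb = 6 m, d̄ = (1.50+0.90)/2 = 1.2, v̄ = (0.95+0.92)/2 = 0.935 → q = 6×1.2×0.935 = 6.732 m³/s
Panel 3-4: Δb = 1.1 m, d̄ = (0.90+0.79)/2 = 0.845, v̄ = (0.92+0.76)/2 = 0.84 → q = 1.1×0.845×0.84 = 0.7808 m³/s
Panel 4-5: Δb = 0.9 m, d̄ = (0.79+0.33)/2 = 0.56, v̄ = (0.76+0.66)/2 = 0.71 → q = 0.9×0.56×0.71 = 0.3578 m³/s
Q = Σ q = 11.20 m³/s

11.2 m³/s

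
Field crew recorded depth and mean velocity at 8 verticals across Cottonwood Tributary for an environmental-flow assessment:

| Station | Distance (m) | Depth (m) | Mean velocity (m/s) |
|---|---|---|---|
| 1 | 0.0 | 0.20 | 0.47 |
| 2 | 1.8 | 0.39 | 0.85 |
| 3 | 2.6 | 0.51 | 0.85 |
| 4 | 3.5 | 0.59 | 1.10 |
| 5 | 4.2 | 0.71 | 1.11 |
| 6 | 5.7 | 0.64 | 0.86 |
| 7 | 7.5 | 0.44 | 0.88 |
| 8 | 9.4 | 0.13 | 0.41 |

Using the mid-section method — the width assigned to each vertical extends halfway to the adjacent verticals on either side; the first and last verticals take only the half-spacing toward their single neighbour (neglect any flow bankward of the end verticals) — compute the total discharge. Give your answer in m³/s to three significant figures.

w_1 = (1.8 − 0.0)/2 = 0.9 m; q_1 = 0.47 × 0.20 × 0.9 = 0.08460 m³/s
w_2 = (2.6 − 0.0)/2 = 1.3 m; q_2 = 0.85 × 0.39 × 1.3 = 0.4310 m³/s
w_3 = (3.5 − 1.8)/2 = 0.85 m; q_3 = 0.85 × 0.51 × 0.85 = 0.3685 m³/s
w_4 = (4.2 − 2.6)/2 = 0.8 m; q_4 = 1.10 × 0.59 × 0.8 = 0.5192 m³/s
w_5 = (5.7 − 3.5)/2 = 1.1 m; q_5 = 1.11 × 0.71 × 1.1 = 0.8669 m³/s
w_6 = (7.5 − 4.2)/2 = 1.65 m; q_6 = 0.86 × 0.64 × 1.65 = 0.9082 m³/s
w_7 = (9.4 − 5.7)/2 = 1.85 m; q_7 = 0.88 × 0.44 × 1.85 = 0.7163 m³/s
w_8 = (9.4 − 7.5)/2 = 0.95 m; q_8 = 0.41 × 0.13 × 0.95 = 0.05064 m³/s
Q = Σ qᵢ = 3.945 m³/s

3.95 m³/s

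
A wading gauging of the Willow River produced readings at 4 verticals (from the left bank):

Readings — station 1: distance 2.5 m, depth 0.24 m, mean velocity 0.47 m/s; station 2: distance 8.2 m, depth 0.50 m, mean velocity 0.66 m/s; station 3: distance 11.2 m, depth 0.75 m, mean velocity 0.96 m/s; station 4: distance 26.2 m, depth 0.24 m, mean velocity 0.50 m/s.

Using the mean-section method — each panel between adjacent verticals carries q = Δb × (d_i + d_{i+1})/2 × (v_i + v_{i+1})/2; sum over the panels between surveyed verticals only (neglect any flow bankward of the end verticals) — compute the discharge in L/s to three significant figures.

Panel 1-2: Δb = 5.7 m, d̄ = (0.24+0.50)/2 = 0.37, v̄ = (0.47+0.66)/2 = 0.565 → q = 5.7×0.37×0.565 = 1.192 m³/s
Panel 2-3: Δb = 3 m, d̄ = (0.50+0.75)/2 = 0.625, v̄ = (0.66+0.96)/2 = 0.81 → q = 3×0.625×0.81 = 1.519 m³/s
Panel 3-4: Δb = 15 m, d̄ = (0.75+0.24)/2 = 0.495, v̄ = (0.96+0.50)/2 = 0.73 → q = 15×0.495×0.73 = 5.420 m³/s
Q = Σ q = 8.131 m³/s
= 8.131 × 1000 = 8131 L/s

8130 L/s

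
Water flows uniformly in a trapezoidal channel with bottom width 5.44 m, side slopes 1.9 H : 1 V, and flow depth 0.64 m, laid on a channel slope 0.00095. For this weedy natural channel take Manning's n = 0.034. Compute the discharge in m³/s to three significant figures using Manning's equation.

2.50 m³/s

A = (b + z·y)·y = (5.44 + 1.9×0.64)×0.64 = 4.260 m²
P = b + 2y√(1+z²) = 5.44 + 2×0.64×√(1+1.9²) = 8.188 m
R = A/P = 4.260/8.188 = 0.5202 m
Q = (1/n)·A·R^(2/3)·S^(1/2) = (1/0.034) × 4.260 × 0.5202^(2/3) × 0.00095^(1/2) = 2.498 m³/s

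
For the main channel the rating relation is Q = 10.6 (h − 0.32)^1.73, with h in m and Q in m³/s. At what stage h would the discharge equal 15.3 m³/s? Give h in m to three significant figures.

1.56 m

h − h₀ = (Q/C)^(1/b) = (15.3/10.6)^(1/1.73) = 1.236 m
h = 0.32 + 1.236 = 1.556 m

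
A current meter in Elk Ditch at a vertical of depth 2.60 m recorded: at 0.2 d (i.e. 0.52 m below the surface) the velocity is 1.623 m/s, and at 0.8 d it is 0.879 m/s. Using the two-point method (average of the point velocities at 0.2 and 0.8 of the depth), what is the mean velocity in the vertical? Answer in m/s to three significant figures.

1.25 m/s

v̄ = (1.623 + 0.879) / 2 = 1.251 m/s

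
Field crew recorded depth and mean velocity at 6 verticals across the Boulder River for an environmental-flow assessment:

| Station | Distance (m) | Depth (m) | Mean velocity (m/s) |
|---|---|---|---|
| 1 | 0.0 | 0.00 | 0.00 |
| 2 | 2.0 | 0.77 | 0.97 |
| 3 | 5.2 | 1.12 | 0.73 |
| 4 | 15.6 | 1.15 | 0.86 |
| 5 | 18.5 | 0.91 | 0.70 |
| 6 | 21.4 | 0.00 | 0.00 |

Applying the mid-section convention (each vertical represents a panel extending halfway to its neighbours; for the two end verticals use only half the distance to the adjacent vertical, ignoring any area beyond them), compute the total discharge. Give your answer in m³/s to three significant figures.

w_2 = (5.2 − 0.0)/2 = 2.6 m; q_2 = 0.97 × 0.77 × 2.6 = 1.942 m³/s
w_3 = (15.6 − 2.0)/2 = 6.8 m; q_3 = 0.73 × 1.12 × 6.8 = 5.560 m³/s
w_4 = (18.5 − 5.2)/2 = 6.65 m; q_4 = 0.86 × 1.15 × 6.65 = 6.577 m³/s
w_5 = (21.4 − 15.6)/2 = 2.9 m; q_5 = 0.70 × 0.91 × 2.9 = 1.847 m³/s
Stations 1, 6 contribute zero (depth or velocity is 0).
Q = Σ qᵢ = 15.93 m³/s

15.9 m³/s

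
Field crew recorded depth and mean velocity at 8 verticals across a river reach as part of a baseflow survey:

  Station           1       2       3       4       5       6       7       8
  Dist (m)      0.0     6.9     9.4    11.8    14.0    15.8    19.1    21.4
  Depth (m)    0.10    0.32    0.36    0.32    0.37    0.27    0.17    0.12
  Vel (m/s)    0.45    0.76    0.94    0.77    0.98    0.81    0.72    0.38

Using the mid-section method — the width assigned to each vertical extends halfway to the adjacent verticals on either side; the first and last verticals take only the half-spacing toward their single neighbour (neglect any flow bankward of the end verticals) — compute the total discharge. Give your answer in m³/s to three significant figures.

w_1 = (6.9 − 0.0)/2 = 3.45 m; q_1 = 0.45 × 0.10 × 3.45 = 0.1553 m³/s
w_2 = (9.4 − 0.0)/2 = 4.7 m; q_2 = 0.76 × 0.32 × 4.7 = 1.143 m³/s
w_3 = (11.8 − 6.9)/2 = 2.45 m; q_3 = 0.94 × 0.36 × 2.45 = 0.8291 m³/s
w_4 = (14.0 − 9.4)/2 = 2.3 m; q_4 = 0.77 × 0.32 × 2.3 = 0.5667 m³/s
w_5 = (15.8 − 11.8)/2 = 2 m; q_5 = 0.98 × 0.37 × 2 = 0.7252 m³/s
w_6 = (19.1 − 14.0)/2 = 2.55 m; q_6 = 0.81 × 0.27 × 2.55 = 0.5577 m³/s
w_7 = (21.4 − 15.8)/2 = 2.8 m; q_7 = 0.72 × 0.17 × 2.8 = 0.3427 m³/s
w_8 = (21.4 − 19.1)/2 = 1.15 m; q_8 = 0.38 × 0.12 × 1.15 = 0.05244 m³/s
Q = Σ qᵢ = 4.372 m³/s

4.37 m³/s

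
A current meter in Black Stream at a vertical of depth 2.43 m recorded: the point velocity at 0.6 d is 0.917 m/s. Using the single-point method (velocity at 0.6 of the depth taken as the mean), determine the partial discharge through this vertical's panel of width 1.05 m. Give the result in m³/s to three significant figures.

v̄ = v₀.₆ = 0.917 m/s
q = v̄ × d × w = 0.9170 × 2.43 × 1.05 = 2.340 m³/s

2.34 m³/s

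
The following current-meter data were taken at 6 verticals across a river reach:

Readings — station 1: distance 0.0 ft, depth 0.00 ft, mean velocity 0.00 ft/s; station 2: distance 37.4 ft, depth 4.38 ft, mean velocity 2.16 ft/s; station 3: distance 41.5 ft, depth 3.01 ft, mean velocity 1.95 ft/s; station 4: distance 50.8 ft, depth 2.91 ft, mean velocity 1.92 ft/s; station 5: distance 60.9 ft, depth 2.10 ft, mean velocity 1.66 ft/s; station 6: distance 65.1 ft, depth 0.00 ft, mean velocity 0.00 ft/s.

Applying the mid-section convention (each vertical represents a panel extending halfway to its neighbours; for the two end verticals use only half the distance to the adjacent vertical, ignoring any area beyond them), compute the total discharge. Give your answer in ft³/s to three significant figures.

w_2 = (41.5 − 0.0)/2 = 20.75 ft; q_2 = 2.16 × 4.38 × 20.75 = 196.3 ft³/s
w_3 = (50.8 − 37.4)/2 = 6.7 ft; q_3 = 1.95 × 3.01 × 6.7 = 39.33 ft³/s
w_4 = (60.9 − 41.5)/2 = 9.7 ft; q_4 = 1.92 × 2.91 × 9.7 = 54.20 ft³/s
w_5 = (65.1 − 50.8)/2 = 7.15 ft; q_5 = 1.66 × 2.10 × 7.15 = 24.92 ft³/s
Stations 1, 6 contribute zero (depth or velocity is 0).
Q = Σ qᵢ = 314.8 ft³/s

315 ft³/s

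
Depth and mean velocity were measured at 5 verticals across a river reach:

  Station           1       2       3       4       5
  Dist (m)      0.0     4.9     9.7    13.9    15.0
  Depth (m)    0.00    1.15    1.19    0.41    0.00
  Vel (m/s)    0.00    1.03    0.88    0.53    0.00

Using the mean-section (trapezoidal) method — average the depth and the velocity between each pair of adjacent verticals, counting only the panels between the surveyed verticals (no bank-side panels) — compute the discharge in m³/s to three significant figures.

9.24 m³/s

Panel 1-2: Δb = 4.9 m, d̄ = (0.00+1.15)/2 = 0.575, v̄ = (0.00+1.03)/2 = 0.515 → q = 4.9×0.575×0.515 = 1.451 m³/s
Panel 2-3: Δb = 4.8 m, d̄ = (1.15+1.19)/2 = 1.17, v̄ = (1.03+0.88)/2 = 0.955 → q = 4.8×1.17×0.955 = 5.363 m³/s
Panel 3-4: Δb = 4.2 m, d̄ = (1.19+0.41)/2 = 0.8, v̄ = (0.88+0.53)/2 = 0.705 → q = 4.2×0.8×0.705 = 2.369 m³/s
Panel 4-5: Δb = 1.1 m, d̄ = (0.41+0.00)/2 = 0.205, v̄ = (0.53+0.00)/2 = 0.265 → q = 1.1×0.205×0.265 = 0.05976 m³/s
Q = Σ q = 9.243 m³/s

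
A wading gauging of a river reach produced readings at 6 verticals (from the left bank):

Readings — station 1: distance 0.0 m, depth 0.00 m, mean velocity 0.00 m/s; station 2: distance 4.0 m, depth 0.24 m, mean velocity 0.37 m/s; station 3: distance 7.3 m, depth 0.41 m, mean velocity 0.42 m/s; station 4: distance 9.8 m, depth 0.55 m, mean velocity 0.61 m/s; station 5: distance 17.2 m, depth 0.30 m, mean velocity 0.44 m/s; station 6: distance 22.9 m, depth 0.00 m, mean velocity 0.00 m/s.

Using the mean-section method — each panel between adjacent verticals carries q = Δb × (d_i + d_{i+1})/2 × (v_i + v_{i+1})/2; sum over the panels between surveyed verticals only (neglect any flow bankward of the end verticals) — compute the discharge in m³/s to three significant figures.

2.97 m³/s

Panel 1-2: Δb = 4 m, d̄ = (0.00+0.24)/2 = 0.12, v̄ = (0.00+0.37)/2 = 0.185 → q = 4×0.12×0.185 = 0.08880 m³/s
Panel 2-3: Δb = 3.3 m, d̄ = (0.24+0.41)/2 = 0.325, v̄ = (0.37+0.42)/2 = 0.395 → q = 3.3×0.325×0.395 = 0.4236 m³/s
Panel 3-4: Δb = 2.5 m, d̄ = (0.41+0.55)/2 = 0.48, v̄ = (0.42+0.61)/2 = 0.515 → q = 2.5×0.48×0.515 = 0.6180 m³/s
Panel 4-5: Δb = 7.4 m, d̄ = (0.55+0.30)/2 = 0.425, v̄ = (0.61+0.44)/2 = 0.525 → q = 7.4×0.425×0.525 = 1.651 m³/s
Panel 5-6: Δb = 5.7 m, d̄ = (0.30+0.00)/2 = 0.15, v̄ = (0.44+0.00)/2 = 0.22 → q = 5.7×0.15×0.22 = 0.1881 m³/s
Q = Σ q = 2.970 m³/s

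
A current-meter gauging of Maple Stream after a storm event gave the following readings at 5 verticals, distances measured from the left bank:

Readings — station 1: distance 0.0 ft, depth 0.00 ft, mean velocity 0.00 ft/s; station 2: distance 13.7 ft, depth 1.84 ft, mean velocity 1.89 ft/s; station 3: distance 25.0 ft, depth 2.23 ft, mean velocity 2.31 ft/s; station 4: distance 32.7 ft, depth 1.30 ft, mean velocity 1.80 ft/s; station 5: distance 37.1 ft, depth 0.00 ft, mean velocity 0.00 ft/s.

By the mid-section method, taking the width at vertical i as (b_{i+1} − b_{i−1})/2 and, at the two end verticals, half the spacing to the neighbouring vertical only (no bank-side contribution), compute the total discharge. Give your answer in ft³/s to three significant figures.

w_2 = (25.0 − 0.0)/2 = 12.5 ft; q_2 = 1.89 × 1.84 × 12.5 = 43.47 ft³/s
w_3 = (32.7 − 13.7)/2 = 9.5 ft; q_3 = 2.31 × 2.23 × 9.5 = 48.94 ft³/s
w_4 = (37.1 − 25.0)/2 = 6.05 ft; q_4 = 1.80 × 1.30 × 6.05 = 14.16 ft³/s
Stations 1, 5 contribute zero (depth or velocity is 0).
Q = Σ qᵢ = 106.6 ft³/s

107 ft³/s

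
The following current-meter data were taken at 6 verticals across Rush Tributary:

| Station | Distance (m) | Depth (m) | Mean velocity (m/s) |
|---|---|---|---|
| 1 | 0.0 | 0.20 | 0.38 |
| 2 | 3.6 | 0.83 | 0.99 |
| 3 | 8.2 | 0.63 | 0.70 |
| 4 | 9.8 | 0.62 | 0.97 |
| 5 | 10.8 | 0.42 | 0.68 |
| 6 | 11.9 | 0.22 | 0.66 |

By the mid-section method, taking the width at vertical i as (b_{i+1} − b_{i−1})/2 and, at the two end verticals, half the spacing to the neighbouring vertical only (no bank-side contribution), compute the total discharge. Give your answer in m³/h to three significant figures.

21700 m³/h

w_1 = (3.6 − 0.0)/2 = 1.8 m; q_1 = 0.38 × 0.20 × 1.8 = 0.1368 m³/s
w_2 = (8.2 − 0.0)/2 = 4.1 m; q_2 = 0.99 × 0.83 × 4.1 = 3.369 m³/s
w_3 = (9.8 − 3.6)/2 = 3.1 m; q_3 = 0.70 × 0.63 × 3.1 = 1.367 m³/s
w_4 = (10.8 − 8.2)/2 = 1.3 m; q_4 = 0.97 × 0.62 × 1.3 = 0.7818 m³/s
w_5 = (11.9 − 9.8)/2 = 1.05 m; q_5 = 0.68 × 0.42 × 1.05 = 0.2999 m³/s
w_6 = (11.9 − 10.8)/2 = 0.55 m; q_6 = 0.66 × 0.22 × 0.55 = 0.07986 m³/s
Q = Σ qᵢ = 6.034 m³/s
= 6.034 × 3600 = 21720 m³/h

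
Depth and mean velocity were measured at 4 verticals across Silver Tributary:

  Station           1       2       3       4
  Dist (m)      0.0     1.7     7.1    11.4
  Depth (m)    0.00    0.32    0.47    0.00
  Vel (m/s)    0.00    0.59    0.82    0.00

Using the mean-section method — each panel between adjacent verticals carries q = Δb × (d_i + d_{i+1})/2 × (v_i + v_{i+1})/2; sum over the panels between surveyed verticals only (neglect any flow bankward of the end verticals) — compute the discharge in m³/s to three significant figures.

Panel 1-2: Δb = 1.7 m, d̄ = (0.00+0.32)/2 = 0.16, v̄ = (0.00+0.59)/2 = 0.295 → q = 1.7×0.16×0.295 = 0.08024 m³/s
Panel 2-3: Δb = 5.4 m, d̄ = (0.32+0.47)/2 = 0.395, v̄ = (0.59+0.82)/2 = 0.705 → q = 5.4×0.395×0.705 = 1.504 m³/s
Panel 3-4: Δb = 4.3 m, d̄ = (0.47+0.00)/2 = 0.235, v̄ = (0.82+0.00)/2 = 0.41 → q = 4.3×0.235×0.41 = 0.4143 m³/s
Q = Σ q = 1.998 m³/s

2.00 m³/s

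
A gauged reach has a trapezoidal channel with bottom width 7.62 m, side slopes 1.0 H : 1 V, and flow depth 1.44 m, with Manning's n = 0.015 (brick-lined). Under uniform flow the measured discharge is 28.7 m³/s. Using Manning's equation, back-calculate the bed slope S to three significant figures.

A = (b + z·y)·y = (7.62 + 1.0×1.44)×1.44 = 13.05 m²
P = b + 2y√(1+z²) = 7.62 + 2×1.44×√(1+1.0²) = 11.69 m
R = A/P = 13.05/11.69 = 1.116 m
S = (Q·n / (1·A·R^(2/3)))² = (28.7×0.015 / (1×13.05×1.076))² = 0.0009409

0.000941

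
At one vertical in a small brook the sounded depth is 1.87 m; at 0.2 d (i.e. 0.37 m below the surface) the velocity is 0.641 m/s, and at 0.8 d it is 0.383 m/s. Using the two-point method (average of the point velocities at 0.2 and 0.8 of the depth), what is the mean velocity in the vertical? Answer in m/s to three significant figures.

v̄ = (0.641 + 0.383) / 2 = 0.5120 m/s

0.512 m/s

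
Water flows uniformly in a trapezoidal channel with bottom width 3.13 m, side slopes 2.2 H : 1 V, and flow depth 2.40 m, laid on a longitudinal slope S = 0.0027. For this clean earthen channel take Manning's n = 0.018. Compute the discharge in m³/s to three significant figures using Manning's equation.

71.9 m³/s

A = (b + z·y)·y = (3.13 + 2.2×2.40)×2.40 = 20.18 m²
P = b + 2y√(1+z²) = 3.13 + 2×2.40×√(1+2.2²) = 14.73 m
R = A/P = 20.18/14.73 = 1.370 m
Q = (1/n)·A·R^(2/3)·S^(1/2) = (1/0.018) × 20.18 × 1.370^(2/3) × 0.0027^(1/2) = 71.88 m³/s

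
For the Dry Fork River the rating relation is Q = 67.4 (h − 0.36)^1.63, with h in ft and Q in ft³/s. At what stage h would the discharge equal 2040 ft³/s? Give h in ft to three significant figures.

8.46 ft

h − h₀ = (Q/C)^(1/b) = (2040/67.4)^(1/1.63) = 8.102 ft
h = 0.36 + 8.102 = 8.462 ft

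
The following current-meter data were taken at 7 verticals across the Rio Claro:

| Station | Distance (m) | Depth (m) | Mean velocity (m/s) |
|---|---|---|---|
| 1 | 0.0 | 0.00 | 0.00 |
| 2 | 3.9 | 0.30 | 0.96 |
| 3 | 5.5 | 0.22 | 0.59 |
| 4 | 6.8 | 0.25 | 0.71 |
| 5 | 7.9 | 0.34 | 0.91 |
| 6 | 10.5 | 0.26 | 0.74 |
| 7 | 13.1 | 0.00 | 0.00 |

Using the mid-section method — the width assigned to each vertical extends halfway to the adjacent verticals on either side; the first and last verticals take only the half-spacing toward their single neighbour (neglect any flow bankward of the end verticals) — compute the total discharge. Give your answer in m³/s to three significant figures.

2.27 m³/s

w_2 = (5.5 − 0.0)/2 = 2.75 m; q_2 = 0.96 × 0.30 × 2.75 = 0.7920 m³/s
w_3 = (6.8 − 3.9)/2 = 1.45 m; q_3 = 0.59 × 0.22 × 1.45 = 0.1882 m³/s
w_4 = (7.9 − 5.5)/2 = 1.2 m; q_4 = 0.71 × 0.25 × 1.2 = 0.2130 m³/s
w_5 = (10.5 − 6.8)/2 = 1.85 m; q_5 = 0.91 × 0.34 × 1.85 = 0.5724 m³/s
w_6 = (13.1 − 7.9)/2 = 2.6 m; q_6 = 0.74 × 0.26 × 2.6 = 0.5002 m³/s
Stations 1, 7 contribute zero (depth or velocity is 0).
Q = Σ qᵢ = 2.266 m³/s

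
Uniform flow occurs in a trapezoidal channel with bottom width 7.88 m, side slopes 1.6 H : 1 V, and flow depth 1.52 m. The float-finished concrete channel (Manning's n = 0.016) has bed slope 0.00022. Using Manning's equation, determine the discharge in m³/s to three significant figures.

A = (b + z·y)·y = (7.88 + 1.6×1.52)×1.52 = 15.67 m²
P = b + 2y√(1+z²) = 7.88 + 2×1.52×√(1+1.6²) = 13.62 m
R = A/P = 15.67/13.62 = 1.151 m
Q = (1/n)·A·R^(2/3)·S^(1/2) = (1/0.016) × 15.67 × 1.151^(2/3) × 0.00022^(1/2) = 15.96 m³/s

16.0 m³/s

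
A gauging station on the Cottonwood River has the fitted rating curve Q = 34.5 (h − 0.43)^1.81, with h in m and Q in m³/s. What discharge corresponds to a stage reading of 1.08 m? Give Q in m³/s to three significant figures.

Q = 34.5 × (1.08 − 0.43)^1.81 = 34.5 × 0.65^1.81 = 15.82 m³/s

15.8 m³/s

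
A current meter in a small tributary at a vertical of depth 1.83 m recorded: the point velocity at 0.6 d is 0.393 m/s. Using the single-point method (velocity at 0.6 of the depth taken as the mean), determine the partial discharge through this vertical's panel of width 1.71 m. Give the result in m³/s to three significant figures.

1.23 m³/s

v̄ = v₀.₆ = 0.393 m/s
q = v̄ × d × w = 0.3930 × 1.83 × 1.71 = 1.230 m³/s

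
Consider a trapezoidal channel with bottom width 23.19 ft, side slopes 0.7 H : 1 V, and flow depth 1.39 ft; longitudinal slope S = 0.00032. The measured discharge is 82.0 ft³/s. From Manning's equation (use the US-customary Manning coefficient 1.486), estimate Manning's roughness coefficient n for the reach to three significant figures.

A = (b + z·y)·y = (23.19 + 0.7×1.39)×1.39 = 33.59 ft²
P = b + 2y√(1+z²) = 23.19 + 2×1.39×√(1+0.7²) = 26.58 ft
R = A/P = 33.59/26.58 = 1.263 ft
n = (1.486/Q)·A·R^(2/3)·S^(1/2) = (1.486/82.0) × 33.59 × 1.169 × 0.01789 = 0.01272

0.0127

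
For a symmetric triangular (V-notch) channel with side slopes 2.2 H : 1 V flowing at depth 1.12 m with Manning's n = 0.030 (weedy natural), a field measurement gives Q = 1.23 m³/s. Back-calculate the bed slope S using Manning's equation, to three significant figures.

A = z·y² = 2.2×1.12² = 2.760 m²
P = 2y√(1+z²) = 2×1.12×√(1+2.2²) = 5.413 m
R = A/P = 2.760/5.413 = 0.5098 m
S = (Q·n / (1·A·R^(2/3)))² = (1.23×0.030 / (1×2.760×0.6382))² = 0.0004390

0.000439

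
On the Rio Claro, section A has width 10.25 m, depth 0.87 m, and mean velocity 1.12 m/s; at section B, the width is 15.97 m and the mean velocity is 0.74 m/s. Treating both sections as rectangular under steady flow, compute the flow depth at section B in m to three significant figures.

Q = A₁V₁ = (10.25×0.87) × 1.12 = 9.988 m³/s
d₂ = Q/(b₂ V₂) = 9.988/(15.97×0.74) = 0.8451 m

0.845 m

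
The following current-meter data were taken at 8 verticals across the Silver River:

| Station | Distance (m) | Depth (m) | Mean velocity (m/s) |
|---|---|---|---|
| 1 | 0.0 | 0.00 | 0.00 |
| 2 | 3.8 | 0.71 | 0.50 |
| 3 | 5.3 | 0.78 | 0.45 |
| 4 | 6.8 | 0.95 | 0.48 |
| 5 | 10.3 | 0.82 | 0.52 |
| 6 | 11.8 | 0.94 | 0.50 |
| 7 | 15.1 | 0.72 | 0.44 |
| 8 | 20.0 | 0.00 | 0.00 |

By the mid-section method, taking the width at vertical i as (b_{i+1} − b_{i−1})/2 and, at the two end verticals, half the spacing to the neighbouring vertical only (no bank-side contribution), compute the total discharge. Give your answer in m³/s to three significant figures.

6.10 m³/s

w_2 = (5.3 − 0.0)/2 = 2.65 m; q_2 = 0.50 × 0.71 × 2.65 = 0.9408 m³/s
w_3 = (6.8 − 3.8)/2 = 1.5 m; q_3 = 0.45 × 0.78 × 1.5 = 0.5265 m³/s
w_4 = (10.3 − 5.3)/2 = 2.5 m; q_4 = 0.48 × 0.95 × 2.5 = 1.140 m³/s
w_5 = (11.8 − 6.8)/2 = 2.5 m; q_5 = 0.52 × 0.82 × 2.5 = 1.066 m³/s
w_6 = (15.1 − 10.3)/2 = 2.4 m; q_6 = 0.50 × 0.94 × 2.4 = 1.128 m³/s
w_7 = (20.0 − 11.8)/2 = 4.1 m; q_7 = 0.44 × 0.72 × 4.1 = 1.299 m³/s
Stations 1, 8 contribute zero (depth or velocity is 0).
Q = Σ qᵢ = 6.100 m³/s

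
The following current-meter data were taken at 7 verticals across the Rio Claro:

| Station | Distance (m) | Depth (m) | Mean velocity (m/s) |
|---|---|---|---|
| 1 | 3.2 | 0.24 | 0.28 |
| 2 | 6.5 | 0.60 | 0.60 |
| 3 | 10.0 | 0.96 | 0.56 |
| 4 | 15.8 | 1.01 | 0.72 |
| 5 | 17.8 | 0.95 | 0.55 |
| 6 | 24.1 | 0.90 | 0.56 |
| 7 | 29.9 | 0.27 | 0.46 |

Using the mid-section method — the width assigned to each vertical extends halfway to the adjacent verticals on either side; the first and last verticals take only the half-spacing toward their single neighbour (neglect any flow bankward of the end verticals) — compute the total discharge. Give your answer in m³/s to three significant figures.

w_1 = (6.5 − 3.2)/2 = 1.65 m; q_1 = 0.28 × 0.24 × 1.65 = 0.1109 m³/s
w_2 = (10.0 − 3.2)/2 = 3.4 m; q_2 = 0.60 × 0.60 × 3.4 = 1.224 m³/s
w_3 = (15.8 − 6.5)/2 = 4.65 m; q_3 = 0.56 × 0.96 × 4.65 = 2.500 m³/s
w_4 = (17.8 − 10.0)/2 = 3.9 m; q_4 = 0.72 × 1.01 × 3.9 = 2.836 m³/s
w_5 = (24.1 − 15.8)/2 = 4.15 m; q_5 = 0.55 × 0.95 × 4.15 = 2.168 m³/s
w_6 = (29.9 − 17.8)/2 = 6.05 m; q_6 = 0.56 × 0.90 × 6.05 = 3.049 m³/s
w_7 = (29.9 − 24.1)/2 = 2.9 m; q_7 = 0.46 × 0.27 × 2.9 = 0.3602 m³/s
Q = Σ qᵢ = 12.25 m³/s

12.2 m³/s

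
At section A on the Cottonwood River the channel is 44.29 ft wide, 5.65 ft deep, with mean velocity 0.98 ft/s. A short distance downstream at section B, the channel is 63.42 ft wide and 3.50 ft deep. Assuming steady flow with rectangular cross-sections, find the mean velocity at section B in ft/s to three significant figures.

Q = A₁V₁ = (44.29×5.65) × 0.98 = 245.2 ft³/s
A₂ = 63.42 × 3.50 = 222.0 ft²
V₂ = Q/A₂ = 245.2/222.0 = 1.105 ft/s

1.10 ft/s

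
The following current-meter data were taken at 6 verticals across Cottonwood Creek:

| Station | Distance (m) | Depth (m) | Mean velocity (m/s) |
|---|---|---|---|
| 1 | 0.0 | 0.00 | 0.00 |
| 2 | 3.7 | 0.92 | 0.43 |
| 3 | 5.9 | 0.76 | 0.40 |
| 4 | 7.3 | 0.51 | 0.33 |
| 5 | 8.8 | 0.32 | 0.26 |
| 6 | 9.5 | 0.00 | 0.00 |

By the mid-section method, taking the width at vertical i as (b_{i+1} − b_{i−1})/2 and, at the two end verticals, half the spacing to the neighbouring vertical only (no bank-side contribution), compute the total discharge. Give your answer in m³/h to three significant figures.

w_2 = (5.9 − 0.0)/2 = 2.95 m; q_2 = 0.43 × 0.92 × 2.95 = 1.167 m³/s
w_3 = (7.3 − 3.7)/2 = 1.8 m; q_3 = 0.40 × 0.76 × 1.8 = 0.5472 m³/s
w_4 = (8.8 − 5.9)/2 = 1.45 m; q_4 = 0.33 × 0.51 × 1.45 = 0.2440 m³/s
w_5 = (9.5 − 7.3)/2 = 1.1 m; q_5 = 0.26 × 0.32 × 1.1 = 0.09152 m³/s
Stations 1, 6 contribute zero (depth or velocity is 0).
Q = Σ qᵢ = 2.050 m³/s
= 2.050 × 3600 = 7379 m³/h

7380 m³/h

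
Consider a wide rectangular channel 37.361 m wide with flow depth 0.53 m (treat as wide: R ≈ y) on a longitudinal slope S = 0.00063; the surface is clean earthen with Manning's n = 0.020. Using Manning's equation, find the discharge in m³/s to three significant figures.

16.3 m³/s

A = b·y = 37.361 × 0.53 = 19.80 m²
Wide channel: R ≈ y = 0.53 m
Q = (1/n)·A·R^(2/3)·S^(1/2) = (1/0.020) × 19.80 × 0.5300^(2/3) × 0.00063^(1/2) = 16.27 m³/s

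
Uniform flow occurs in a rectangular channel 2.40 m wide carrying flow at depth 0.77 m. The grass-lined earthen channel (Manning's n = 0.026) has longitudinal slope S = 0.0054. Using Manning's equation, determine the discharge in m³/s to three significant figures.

A = b·y = 2.40 × 0.77 = 1.848 m²
P = b + 2y = 2.40 + 2×0.77 = 3.940 m
R = A/P = 1.848/3.940 = 0.4690 m
Q = (1/n)·A·R^(2/3)·S^(1/2) = (1/0.026) × 1.848 × 0.4690^(2/3) × 0.0054^(1/2) = 3.153 m³/s

3.15 m³/s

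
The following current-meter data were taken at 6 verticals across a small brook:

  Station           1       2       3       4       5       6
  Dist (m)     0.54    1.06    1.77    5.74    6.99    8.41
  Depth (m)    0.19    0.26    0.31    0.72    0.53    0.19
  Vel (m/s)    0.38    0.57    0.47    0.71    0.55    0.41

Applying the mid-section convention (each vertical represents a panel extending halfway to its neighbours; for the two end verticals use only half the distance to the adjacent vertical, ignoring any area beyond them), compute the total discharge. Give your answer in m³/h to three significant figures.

8030 m³/h

w_1 = (1.06 − 0.54)/2 = 0.26 m; q_1 = 0.38 × 0.19 × 0.26 = 0.01877 m³/s
w_2 = (1.77 − 0.54)/2 = 0.615 m; q_2 = 0.57 × 0.26 × 0.615 = 0.09114 m³/s
w_3 = (5.74 − 1.06)/2 = 2.34 m; q_3 = 0.47 × 0.31 × 2.34 = 0.3409 m³/s
w_4 = (6.99 − 1.77)/2 = 2.61 m; q_4 = 0.71 × 0.72 × 2.61 = 1.334 m³/s
w_5 = (8.41 − 5.74)/2 = 1.335 m; q_5 = 0.55 × 0.53 × 1.335 = 0.3892 m³/s
w_6 = (8.41 − 6.99)/2 = 0.71 m; q_6 = 0.41 × 0.19 × 0.71 = 0.05531 m³/s
Q = Σ qᵢ = 2.230 m³/s
= 2.230 × 3600 = 8026 m³/h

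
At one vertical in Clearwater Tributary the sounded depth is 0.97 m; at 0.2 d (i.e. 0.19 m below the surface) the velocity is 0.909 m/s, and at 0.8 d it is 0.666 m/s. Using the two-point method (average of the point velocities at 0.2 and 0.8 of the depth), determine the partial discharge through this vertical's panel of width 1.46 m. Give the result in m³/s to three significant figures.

1.12 m³/s

v̄ = (0.909 + 0.666) / 2 = 0.7875 m/s
q = v̄ × d × w = 0.7875 × 0.97 × 1.46 = 1.115 m³/s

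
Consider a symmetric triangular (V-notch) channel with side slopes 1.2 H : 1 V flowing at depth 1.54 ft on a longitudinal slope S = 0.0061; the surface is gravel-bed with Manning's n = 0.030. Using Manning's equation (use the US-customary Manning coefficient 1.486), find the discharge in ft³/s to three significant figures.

7.76 ft³/s

A = z·y² = 1.2×1.54² = 2.846 ft²
P = 2y√(1+z²) = 2×1.54×√(1+1.2²) = 4.811 ft
R = A/P = 2.846/4.811 = 0.5915 ft
Q = (1.486/n)·A·R^(2/3)·S^(1/2) = (1.486/0.030) × 2.846 × 0.5915^(2/3) × 0.0061^(1/2) = 7.758 ft³/s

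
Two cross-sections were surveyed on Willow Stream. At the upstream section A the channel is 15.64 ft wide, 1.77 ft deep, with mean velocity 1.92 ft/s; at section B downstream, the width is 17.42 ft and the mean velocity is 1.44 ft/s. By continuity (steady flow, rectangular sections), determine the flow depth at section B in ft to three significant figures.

2.12 ft

Q = A₁V₁ = (15.64×1.77) × 1.92 = 53.15 ft³/s
d₂ = Q/(b₂ V₂) = 53.15/(17.42×1.44) = 2.119 ft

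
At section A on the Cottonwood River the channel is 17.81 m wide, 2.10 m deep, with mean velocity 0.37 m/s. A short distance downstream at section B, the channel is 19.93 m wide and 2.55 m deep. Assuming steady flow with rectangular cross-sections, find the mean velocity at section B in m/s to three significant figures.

0.272 m/s

Q = A₁V₁ = (17.81×2.10) × 0.37 = 13.84 m³/s
A₂ = 19.93 × 2.55 = 50.82 m²
V₂ = Q/A₂ = 13.84/50.82 = 0.2723 m/s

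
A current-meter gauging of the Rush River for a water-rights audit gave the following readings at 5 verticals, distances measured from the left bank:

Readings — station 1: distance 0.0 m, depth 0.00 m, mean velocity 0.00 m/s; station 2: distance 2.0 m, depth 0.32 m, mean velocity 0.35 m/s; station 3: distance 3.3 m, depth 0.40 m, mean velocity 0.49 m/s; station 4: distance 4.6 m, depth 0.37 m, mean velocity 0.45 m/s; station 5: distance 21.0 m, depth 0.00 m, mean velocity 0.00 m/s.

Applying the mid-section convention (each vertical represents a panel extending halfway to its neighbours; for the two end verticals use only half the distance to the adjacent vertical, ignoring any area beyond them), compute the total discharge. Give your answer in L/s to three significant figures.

1910 L/s

w_2 = (3.3 − 0.0)/2 = 1.65 m; q_2 = 0.35 × 0.32 × 1.65 = 0.1848 m³/s
w_3 = (4.6 − 2.0)/2 = 1.3 m; q_3 = 0.49 × 0.40 × 1.3 = 0.2548 m³/s
w_4 = (21.0 − 3.3)/2 = 8.85 m; q_4 = 0.45 × 0.37 × 8.85 = 1.474 m³/s
Stations 1, 5 contribute zero (depth or velocity is 0).
Q = Σ qᵢ = 1.913 m³/s
= 1.913 × 1000 = 1913 L/s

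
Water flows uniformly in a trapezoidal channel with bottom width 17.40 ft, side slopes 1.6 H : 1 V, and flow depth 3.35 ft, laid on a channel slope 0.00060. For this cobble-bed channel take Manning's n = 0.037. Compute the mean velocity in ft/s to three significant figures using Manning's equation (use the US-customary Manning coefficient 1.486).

A = (b + z·y)·y = (17.40 + 1.6×3.35)×3.35 = 76.25 ft²
P = b + 2y√(1+z²) = 17.40 + 2×3.35×√(1+1.6²) = 30.04 ft
R = A/P = 76.25/30.04 = 2.538 ft
Q = (1.486/n)·A·R^(2/3)·S^(1/2) = (1.486/0.037) × 76.25 × 2.538^(2/3) × 0.00060^(1/2) = 139.6 ft³/s
V = Q/A = 139.6/76.25 = 1.830 ft/s

1.83 ft/s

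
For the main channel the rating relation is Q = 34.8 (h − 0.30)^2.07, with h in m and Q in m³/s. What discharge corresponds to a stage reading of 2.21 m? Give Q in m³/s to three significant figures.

133 m³/s

Q = 34.8 × (2.21 − 0.30)^2.07 = 34.8 × 1.91^2.07 = 132.8 m³/s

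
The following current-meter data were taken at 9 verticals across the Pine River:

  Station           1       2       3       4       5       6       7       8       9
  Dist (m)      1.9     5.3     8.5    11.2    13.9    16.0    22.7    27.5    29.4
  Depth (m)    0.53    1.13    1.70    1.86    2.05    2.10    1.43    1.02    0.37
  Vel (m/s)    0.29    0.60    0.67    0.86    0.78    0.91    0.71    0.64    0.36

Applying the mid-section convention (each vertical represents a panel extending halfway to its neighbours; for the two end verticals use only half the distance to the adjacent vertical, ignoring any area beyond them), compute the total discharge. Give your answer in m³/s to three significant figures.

30.6 m³/s

w_1 = (5.3 − 1.9)/2 = 1.7 m; q_1 = 0.29 × 0.53 × 1.7 = 0.2613 m³/s
w_2 = (8.5 − 1.9)/2 = 3.3 m; q_2 = 0.60 × 1.13 × 3.3 = 2.237 m³/s
w_3 = (11.2 − 5.3)/2 = 2.95 m; q_3 = 0.67 × 1.70 × 2.95 = 3.360 m³/s
w_4 = (13.9 − 8.5)/2 = 2.7 m; q_4 = 0.86 × 1.86 × 2.7 = 4.319 m³/s
w_5 = (16.0 − 11.2)/2 = 2.4 m; q_5 = 0.78 × 2.05 × 2.4 = 3.838 m³/s
w_6 = (22.7 − 13.9)/2 = 4.4 m; q_6 = 0.91 × 2.10 × 4.4 = 8.408 m³/s
w_7 = (27.5 − 16.0)/2 = 5.75 m; q_7 = 0.71 × 1.43 × 5.75 = 5.838 m³/s
w_8 = (29.4 − 22.7)/2 = 3.35 m; q_8 = 0.64 × 1.02 × 3.35 = 2.187 m³/s
w_9 = (29.4 − 27.5)/2 = 0.95 m; q_9 = 0.36 × 0.37 × 0.95 = 0.1265 m³/s
Q = Σ qᵢ = 30.58 m³/s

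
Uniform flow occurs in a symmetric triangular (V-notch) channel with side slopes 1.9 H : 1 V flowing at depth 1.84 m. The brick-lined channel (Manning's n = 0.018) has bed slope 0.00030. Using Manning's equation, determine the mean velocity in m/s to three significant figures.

0.839 m/s

A = z·y² = 1.9×1.84² = 6.433 m²
P = 2y√(1+z²) = 2×1.84×√(1+1.9²) = 7.901 m
R = A/P = 6.433/7.901 = 0.8141 m
Q = (1/n)·A·R^(2/3)·S^(1/2) = (1/0.018) × 6.433 × 0.8141^(2/3) × 0.00030^(1/2) = 5.397 m³/s
V = Q/A = 5.397/6.433 = 0.8390 m/s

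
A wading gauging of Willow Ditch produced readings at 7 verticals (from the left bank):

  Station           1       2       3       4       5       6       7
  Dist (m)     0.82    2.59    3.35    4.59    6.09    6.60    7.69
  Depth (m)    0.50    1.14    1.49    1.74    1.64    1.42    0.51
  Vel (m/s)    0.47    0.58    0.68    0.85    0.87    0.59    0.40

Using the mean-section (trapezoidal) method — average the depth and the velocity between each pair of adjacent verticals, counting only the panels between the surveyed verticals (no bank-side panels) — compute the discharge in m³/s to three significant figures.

6.19 m³/s

Panel 1-2: Δb = 1.77 m, d̄ = (0.50+1.14)/2 = 0.82, v̄ = (0.47+0.58)/2 = 0.525 → q = 1.77×0.82×0.525 = 0.7620 m³/s
Panel 2-3: Δb = 0.76 m, d̄ = (1.14+1.49)/2 = 1.315, v̄ = (0.58+0.68)/2 = 0.63 → q = 0.76×1.315×0.63 = 0.6296 m³/s
Panel 3-4: Δb = 1.24 m, d̄ = (1.49+1.74)/2 = 1.615, v̄ = (0.68+0.85)/2 = 0.765 → q = 1.24×1.615×0.765 = 1.532 m³/s
Panel 4-5: Δb = 1.5 m, d̄ = (1.74+1.64)/2 = 1.69, v̄ = (0.85+0.87)/2 = 0.86 → q = 1.5×1.69×0.86 = 2.180 m³/s
Panel 5-6: Δb = 0.51 m, d̄ = (1.64+1.42)/2 = 1.53, v̄ = (0.87+0.59)/2 = 0.73 → q = 0.51×1.53×0.73 = 0.5696 m³/s
Panel 6-7: Δb = 1.09 m, d̄ = (1.42+0.51)/2 = 0.965, v̄ = (0.59+0.40)/2 = 0.495 → q = 1.09×0.965×0.495 = 0.5207 m³/s
Q = Σ q = 6.194 m³/s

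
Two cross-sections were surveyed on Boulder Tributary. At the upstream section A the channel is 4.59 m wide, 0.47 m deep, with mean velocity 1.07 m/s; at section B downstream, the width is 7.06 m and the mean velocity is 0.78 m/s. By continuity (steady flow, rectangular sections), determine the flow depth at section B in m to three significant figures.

0.419 m

Q = A₁V₁ = (4.59×0.47) × 1.07 = 2.308 m³/s
d₂ = Q/(b₂ V₂) = 2.308/(7.06×0.78) = 0.4192 m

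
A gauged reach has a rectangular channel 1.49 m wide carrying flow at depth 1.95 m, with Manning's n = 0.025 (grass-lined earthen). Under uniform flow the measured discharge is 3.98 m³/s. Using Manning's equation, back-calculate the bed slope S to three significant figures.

0.00267

A = b·y = 1.49 × 1.95 = 2.906 m²
P = b + 2y = 1.49 + 2×1.95 = 5.390 m
R = A/P = 2.906/5.390 = 0.5391 m
S = (Q·n / (1·A·R^(2/3)))² = (3.98×0.025 / (1×2.906×0.6624))² = 0.002673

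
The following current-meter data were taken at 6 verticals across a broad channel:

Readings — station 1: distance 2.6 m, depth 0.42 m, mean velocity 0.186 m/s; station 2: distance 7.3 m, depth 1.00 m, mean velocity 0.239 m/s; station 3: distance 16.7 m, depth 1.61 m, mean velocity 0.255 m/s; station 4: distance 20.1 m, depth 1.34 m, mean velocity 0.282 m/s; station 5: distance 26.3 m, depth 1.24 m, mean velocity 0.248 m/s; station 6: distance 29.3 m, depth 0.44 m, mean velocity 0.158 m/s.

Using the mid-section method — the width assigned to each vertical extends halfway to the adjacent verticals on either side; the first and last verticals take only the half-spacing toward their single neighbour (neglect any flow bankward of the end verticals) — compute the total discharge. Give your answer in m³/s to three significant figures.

w_1 = (7.3 − 2.6)/2 = 2.35 m; q_1 = 0.186 × 0.42 × 2.35 = 0.1836 m³/s
w_2 = (16.7 − 2.6)/2 = 7.05 m; q_2 = 0.239 × 1.00 × 7.05 = 1.685 m³/s
w_3 = (20.1 − 7.3)/2 = 6.4 m; q_3 = 0.255 × 1.61 × 6.4 = 2.628 m³/s
w_4 = (26.3 − 16.7)/2 = 4.8 m; q_4 = 0.282 × 1.34 × 4.8 = 1.814 m³/s
w_5 = (29.3 − 20.1)/2 = 4.6 m; q_5 = 0.248 × 1.24 × 4.6 = 1.415 m³/s
w_6 = (29.3 − 26.3)/2 = 1.5 m; q_6 = 0.158 × 0.44 × 1.5 = 0.1043 m³/s
Q = Σ qᵢ = 7.829 m³/s

7.83 m³/s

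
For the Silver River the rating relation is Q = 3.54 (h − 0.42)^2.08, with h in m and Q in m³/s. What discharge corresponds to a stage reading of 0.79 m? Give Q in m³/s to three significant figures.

Q = 3.54 × (0.79 − 0.42)^2.08 = 3.54 × 0.37^2.08 = 0.4476 m³/s

0.448 m³/s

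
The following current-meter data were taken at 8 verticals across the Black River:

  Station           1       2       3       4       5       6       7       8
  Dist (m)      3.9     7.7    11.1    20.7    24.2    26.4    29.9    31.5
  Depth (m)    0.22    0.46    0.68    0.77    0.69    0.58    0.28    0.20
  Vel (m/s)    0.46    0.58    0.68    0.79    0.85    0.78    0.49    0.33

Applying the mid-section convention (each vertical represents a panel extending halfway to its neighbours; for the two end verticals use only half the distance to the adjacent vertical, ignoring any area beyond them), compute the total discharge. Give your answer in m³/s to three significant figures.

w_1 = (7.7 − 3.9)/2 = 1.9 m; q_1 = 0.46 × 0.22 × 1.9 = 0.1923 m³/s
w_2 = (11.1 − 3.9)/2 = 3.6 m; q_2 = 0.58 × 0.46 × 3.6 = 0.9605 m³/s
w_3 = (20.7 − 7.7)/2 = 6.5 m; q_3 = 0.68 × 0.68 × 6.5 = 3.006 m³/s
w_4 = (24.2 − 11.1)/2 = 6.55 m; q_4 = 0.79 × 0.77 × 6.55 = 3.984 m³/s
w_5 = (26.4 − 20.7)/2 = 2.85 m; q_5 = 0.85 × 0.69 × 2.85 = 1.672 m³/s
w_6 = (29.9 − 24.2)/2 = 2.85 m; q_6 = 0.78 × 0.58 × 2.85 = 1.289 m³/s
w_7 = (31.5 − 26.4)/2 = 2.55 m; q_7 = 0.49 × 0.28 × 2.55 = 0.3499 m³/s
w_8 = (31.5 − 29.9)/2 = 0.8 m; q_8 = 0.33 × 0.20 × 0.8 = 0.05280 m³/s
Q = Σ qᵢ = 11.51 m³/s

11.5 m³/s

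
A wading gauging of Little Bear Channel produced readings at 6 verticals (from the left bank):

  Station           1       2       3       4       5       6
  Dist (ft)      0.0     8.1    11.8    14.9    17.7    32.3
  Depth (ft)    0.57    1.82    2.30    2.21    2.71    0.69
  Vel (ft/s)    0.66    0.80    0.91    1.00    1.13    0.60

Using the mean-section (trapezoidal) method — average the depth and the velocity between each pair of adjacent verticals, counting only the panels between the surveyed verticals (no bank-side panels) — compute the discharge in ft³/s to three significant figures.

Panel 1-2: Δb = 8.1 ft, d̄ = (0.57+1.82)/2 = 1.195, v̄ = (0.66+0.80)/2 = 0.73 → q = 8.1×1.195×0.73 = 7.066 ft³/s
Panel 2-3: Δb = 3.7 ft, d̄ = (1.82+2.30)/2 = 2.06, v̄ = (0.80+0.91)/2 = 0.855 → q = 3.7×2.06×0.855 = 6.517 ft³/s
Panel 3-4: Δb = 3.1 ft, d̄ = (2.30+2.21)/2 = 2.255, v̄ = (0.91+1.00)/2 = 0.955 → q = 3.1×2.255×0.955 = 6.676 ft³/s
Panel 4-5: Δb = 2.8 ft, d̄ = (2.21+2.71)/2 = 2.46, v̄ = (1.00+1.13)/2 = 1.065 → q = 2.8×2.46×1.065 = 7.336 ft³/s
Panel 5-6: Δb = 14.6 ft, d̄ = (2.71+0.69)/2 = 1.7, v̄ = (1.13+0.60)/2 = 0.865 → q = 14.6×1.7×0.865 = 21.47 ft³/s
Q = Σ q = 49.06 ft³/s

49.1 ft³/s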